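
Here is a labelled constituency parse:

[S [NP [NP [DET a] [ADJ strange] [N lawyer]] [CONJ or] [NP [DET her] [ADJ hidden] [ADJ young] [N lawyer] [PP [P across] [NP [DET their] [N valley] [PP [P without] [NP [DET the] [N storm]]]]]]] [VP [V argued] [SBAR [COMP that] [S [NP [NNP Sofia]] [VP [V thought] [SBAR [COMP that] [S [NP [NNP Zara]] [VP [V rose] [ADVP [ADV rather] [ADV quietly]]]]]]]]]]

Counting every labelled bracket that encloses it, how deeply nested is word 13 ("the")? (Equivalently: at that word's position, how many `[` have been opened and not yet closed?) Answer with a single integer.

8

The word sits inside DET, which is inside NP, inside PP, inside NP, inside PP, inside NP, inside NP, inside S — 8 brackets in all.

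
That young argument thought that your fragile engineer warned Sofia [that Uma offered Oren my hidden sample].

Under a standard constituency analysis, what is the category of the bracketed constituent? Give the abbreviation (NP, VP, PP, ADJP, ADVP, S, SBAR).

SBAR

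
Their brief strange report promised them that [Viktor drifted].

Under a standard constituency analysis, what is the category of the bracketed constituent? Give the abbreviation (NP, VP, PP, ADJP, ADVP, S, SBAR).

S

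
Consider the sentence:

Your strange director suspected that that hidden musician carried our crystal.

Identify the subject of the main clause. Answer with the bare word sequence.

your strange director

"your strange director" is the NP that combines with the VP headed by "suspected" to form the main clause — the subject.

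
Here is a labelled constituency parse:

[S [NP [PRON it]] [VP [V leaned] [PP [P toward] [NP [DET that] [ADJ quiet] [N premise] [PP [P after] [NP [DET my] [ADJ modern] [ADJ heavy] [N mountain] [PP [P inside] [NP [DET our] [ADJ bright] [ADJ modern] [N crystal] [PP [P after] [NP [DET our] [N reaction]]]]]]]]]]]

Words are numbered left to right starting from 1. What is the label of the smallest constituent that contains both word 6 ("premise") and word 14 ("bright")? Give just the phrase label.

NP

Word 6 lies under S → VP → PP → NP → N; word 14 lies under S → VP → PP → NP → PP → NP → PP → NP → ADJ. The lowest shared node is the NP.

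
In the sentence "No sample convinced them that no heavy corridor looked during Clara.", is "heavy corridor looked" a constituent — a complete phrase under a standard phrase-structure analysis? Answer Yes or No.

The sequence begins inside the noun phrase "no heavy corridor" and ends inside the verb phrase "looked during Clara"; it crosses a phrase boundary, so no single node in the tree spans exactly those words.

No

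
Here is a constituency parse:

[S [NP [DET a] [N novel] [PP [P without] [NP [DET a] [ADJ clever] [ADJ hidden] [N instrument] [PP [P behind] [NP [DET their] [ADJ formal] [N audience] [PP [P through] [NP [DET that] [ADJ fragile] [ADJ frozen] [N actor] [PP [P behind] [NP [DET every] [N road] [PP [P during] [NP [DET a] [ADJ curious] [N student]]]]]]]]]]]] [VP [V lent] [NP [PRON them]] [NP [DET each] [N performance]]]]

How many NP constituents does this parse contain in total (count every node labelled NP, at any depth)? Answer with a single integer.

8

The NP constituents are: [NP a novel without a clever hidden instrument behind their formal audience through that fragile frozen actor behind every road during a curious student]; [NP a clever hidden instrument behind their formal audience through that fragile frozen actor behind every road during a curious student]; [NP their formal audience through that fragile frozen actor behind every road during a curious student]; [NP that fragile frozen actor behind every road during a curious student]; [NP every road during a curious student]; [NP a curious student] …. Total: 8.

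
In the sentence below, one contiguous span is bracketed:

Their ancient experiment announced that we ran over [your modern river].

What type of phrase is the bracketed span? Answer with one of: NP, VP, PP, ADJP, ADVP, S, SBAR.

"river" is the head of the bracketed span, so the span is a noun phrase: NP.

NP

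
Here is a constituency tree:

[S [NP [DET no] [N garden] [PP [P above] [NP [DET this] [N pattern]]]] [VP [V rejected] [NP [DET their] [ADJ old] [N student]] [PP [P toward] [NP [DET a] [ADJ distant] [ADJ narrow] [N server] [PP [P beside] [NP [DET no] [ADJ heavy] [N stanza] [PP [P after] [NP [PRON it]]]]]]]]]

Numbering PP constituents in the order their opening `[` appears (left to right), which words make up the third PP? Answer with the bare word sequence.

beside no heavy stanza after it

In left-to-right order the PP constituents are "above this pattern"; "toward a distant narrow server beside no heavy stanza after it"; "beside no heavy stanza after it"; "after it". Number 3 is "beside no heavy stanza after it".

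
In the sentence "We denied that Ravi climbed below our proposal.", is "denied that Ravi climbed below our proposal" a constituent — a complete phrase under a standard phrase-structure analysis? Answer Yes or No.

Yes

These words form the whole verb phrase headed by "denied", so yes — one constituent.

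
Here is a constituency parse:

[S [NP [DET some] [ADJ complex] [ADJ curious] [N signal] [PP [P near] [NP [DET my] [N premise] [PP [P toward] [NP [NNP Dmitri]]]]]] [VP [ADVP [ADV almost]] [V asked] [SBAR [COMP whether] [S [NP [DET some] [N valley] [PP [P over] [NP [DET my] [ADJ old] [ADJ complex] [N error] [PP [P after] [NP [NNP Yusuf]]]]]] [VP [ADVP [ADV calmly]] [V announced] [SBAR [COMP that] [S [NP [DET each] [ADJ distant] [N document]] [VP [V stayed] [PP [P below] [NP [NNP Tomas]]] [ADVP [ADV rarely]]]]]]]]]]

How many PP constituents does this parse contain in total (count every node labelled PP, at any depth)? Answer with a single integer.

5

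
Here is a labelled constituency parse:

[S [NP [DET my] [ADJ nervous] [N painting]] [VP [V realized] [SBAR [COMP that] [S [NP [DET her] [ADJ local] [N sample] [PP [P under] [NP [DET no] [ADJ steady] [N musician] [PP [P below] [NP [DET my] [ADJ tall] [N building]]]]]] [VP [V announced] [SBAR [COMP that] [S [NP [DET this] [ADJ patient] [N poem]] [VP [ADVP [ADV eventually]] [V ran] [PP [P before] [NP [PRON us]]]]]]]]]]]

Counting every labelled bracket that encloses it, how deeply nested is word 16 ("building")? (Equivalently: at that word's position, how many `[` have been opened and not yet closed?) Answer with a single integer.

10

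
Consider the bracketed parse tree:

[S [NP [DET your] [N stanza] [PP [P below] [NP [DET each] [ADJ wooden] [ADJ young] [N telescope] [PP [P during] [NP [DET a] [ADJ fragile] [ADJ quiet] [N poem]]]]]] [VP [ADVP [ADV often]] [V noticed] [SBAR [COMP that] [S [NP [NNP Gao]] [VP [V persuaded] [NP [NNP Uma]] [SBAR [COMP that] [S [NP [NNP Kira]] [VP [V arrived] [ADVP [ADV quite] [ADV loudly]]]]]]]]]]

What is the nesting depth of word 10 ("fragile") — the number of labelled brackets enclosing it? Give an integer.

7

The word sits inside ADJ, which is inside NP, inside PP, inside NP, inside PP, inside NP, inside S — 7 brackets in all.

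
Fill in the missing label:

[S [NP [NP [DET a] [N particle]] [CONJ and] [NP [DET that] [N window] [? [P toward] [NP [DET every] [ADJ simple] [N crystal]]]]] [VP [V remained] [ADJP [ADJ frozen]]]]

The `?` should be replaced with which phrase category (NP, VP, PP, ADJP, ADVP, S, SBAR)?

PP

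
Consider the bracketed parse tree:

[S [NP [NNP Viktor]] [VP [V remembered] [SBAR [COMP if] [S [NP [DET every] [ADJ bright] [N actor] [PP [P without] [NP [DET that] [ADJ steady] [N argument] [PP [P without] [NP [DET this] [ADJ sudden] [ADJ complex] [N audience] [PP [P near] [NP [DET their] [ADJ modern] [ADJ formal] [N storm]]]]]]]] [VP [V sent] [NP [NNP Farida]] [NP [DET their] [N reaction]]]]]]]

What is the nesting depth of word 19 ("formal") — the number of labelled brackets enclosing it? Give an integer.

12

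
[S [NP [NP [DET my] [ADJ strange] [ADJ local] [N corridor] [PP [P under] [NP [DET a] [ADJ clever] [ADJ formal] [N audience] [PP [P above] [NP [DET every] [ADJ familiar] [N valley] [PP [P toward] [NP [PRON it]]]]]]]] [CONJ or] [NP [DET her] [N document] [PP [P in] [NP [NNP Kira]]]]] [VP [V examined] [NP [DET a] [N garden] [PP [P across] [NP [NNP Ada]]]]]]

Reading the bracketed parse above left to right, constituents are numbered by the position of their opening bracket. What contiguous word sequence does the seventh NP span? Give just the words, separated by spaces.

The NP opening brackets appear, in order, over: "my strange local corridor under a clever formal audience above every familiar valley toward it or her document in Kira"; "my strange local corridor under a clever formal audience above every familiar valley toward it"; "a clever formal audience above every familiar valley toward it"; "every familiar valley toward it"; "it"; "her document in Kira"; "Kira"; "a garden across Ada"; "Ada". The seventh one spans "Kira".

Kira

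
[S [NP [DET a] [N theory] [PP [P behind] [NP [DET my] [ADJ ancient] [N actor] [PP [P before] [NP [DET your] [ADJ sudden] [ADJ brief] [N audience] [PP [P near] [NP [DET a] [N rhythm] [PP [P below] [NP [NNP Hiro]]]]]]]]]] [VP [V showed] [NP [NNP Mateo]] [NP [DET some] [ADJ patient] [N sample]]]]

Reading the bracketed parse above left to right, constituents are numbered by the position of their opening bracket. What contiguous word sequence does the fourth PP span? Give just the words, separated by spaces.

below Hiro

The PP opening brackets appear, in order, over: "behind my ancient actor before your sudden brief audience near a rhythm below Hiro"; "before your sudden brief audience near a rhythm below Hiro"; "near a rhythm below Hiro"; "below Hiro". The fourth one spans "below Hiro".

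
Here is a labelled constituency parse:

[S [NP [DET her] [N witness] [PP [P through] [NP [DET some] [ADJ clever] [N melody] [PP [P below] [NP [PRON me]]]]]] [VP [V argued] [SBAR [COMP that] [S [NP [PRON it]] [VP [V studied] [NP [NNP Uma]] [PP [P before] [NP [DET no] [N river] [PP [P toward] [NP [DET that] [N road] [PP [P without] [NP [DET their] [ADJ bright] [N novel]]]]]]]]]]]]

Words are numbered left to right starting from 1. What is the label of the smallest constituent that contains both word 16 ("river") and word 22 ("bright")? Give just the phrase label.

NP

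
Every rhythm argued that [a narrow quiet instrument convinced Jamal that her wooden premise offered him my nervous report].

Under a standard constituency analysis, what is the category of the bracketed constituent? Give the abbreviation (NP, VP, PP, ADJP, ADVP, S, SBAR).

S

"convinced" is the head of the bracketed span, so the span is a clause: S.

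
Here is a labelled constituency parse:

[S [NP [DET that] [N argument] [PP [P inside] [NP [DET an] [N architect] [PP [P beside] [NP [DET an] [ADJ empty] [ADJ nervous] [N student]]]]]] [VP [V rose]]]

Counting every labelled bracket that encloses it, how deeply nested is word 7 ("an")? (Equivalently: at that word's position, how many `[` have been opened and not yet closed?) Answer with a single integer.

7

Counting open brackets not yet closed at "an": [S [NP [PP [NP [PP [NP [DET = 7.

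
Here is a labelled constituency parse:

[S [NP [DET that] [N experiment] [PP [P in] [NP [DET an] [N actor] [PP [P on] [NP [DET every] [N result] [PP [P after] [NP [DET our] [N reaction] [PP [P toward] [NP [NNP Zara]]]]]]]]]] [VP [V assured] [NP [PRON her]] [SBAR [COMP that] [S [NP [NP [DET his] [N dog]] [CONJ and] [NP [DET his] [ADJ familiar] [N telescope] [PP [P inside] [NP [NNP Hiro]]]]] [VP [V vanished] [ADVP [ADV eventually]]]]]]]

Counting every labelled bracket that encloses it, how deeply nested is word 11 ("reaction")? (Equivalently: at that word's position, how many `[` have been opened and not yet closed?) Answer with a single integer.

9

Counting open brackets not yet closed at "reaction": [S [NP [PP [NP [PP [NP [PP [NP [N = 9.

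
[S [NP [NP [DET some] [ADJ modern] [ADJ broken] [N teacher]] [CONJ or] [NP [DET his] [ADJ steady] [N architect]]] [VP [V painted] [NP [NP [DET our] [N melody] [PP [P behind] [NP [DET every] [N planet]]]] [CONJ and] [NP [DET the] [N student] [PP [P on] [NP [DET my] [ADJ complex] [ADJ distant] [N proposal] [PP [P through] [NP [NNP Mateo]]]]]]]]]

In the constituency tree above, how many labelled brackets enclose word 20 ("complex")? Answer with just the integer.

Path from the root down to the word: S → VP → NP → NP → PP → NP → ADJ. That is 7 enclosing brackets.

7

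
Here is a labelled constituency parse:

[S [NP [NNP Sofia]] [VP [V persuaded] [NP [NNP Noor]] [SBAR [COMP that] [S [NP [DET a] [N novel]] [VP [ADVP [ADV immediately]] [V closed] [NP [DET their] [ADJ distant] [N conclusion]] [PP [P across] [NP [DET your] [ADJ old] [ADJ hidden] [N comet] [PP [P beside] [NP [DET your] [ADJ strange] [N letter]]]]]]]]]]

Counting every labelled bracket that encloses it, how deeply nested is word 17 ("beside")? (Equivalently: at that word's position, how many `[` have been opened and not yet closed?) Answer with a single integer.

9

Counting open brackets not yet closed at "beside": [S [VP [SBAR [S [VP [PP [NP [PP [P = 9.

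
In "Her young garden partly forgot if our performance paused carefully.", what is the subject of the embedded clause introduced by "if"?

"our performance" is the NP that combines with the VP headed by "paused" to form the embedded clause introduced by "if" — the subject.

our performance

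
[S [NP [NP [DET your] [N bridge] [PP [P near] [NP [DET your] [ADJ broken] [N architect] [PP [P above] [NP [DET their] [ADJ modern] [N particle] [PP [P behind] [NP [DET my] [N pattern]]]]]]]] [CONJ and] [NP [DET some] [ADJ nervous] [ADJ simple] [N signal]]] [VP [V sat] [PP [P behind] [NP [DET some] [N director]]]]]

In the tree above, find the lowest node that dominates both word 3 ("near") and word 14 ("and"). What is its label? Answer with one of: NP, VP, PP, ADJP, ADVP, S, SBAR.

NP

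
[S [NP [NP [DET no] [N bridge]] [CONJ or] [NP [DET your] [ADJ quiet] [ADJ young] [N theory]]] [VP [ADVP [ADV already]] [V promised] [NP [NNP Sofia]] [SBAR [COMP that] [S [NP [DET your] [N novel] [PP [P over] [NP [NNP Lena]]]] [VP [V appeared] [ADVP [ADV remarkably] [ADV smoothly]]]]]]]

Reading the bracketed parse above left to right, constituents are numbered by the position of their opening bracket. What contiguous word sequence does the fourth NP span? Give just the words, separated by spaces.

Sofia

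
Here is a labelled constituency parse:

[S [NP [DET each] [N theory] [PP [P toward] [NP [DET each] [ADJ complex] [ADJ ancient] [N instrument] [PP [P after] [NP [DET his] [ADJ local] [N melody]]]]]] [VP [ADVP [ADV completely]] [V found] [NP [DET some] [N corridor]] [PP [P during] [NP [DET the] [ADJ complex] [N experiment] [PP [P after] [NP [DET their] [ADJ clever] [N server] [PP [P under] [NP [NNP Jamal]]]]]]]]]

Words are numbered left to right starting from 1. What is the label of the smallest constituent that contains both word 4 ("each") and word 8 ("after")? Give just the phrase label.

Word 4 lies under S → NP → PP → NP → DET; word 8 lies under S → NP → PP → NP → PP → P. The lowest shared node is the NP.

NP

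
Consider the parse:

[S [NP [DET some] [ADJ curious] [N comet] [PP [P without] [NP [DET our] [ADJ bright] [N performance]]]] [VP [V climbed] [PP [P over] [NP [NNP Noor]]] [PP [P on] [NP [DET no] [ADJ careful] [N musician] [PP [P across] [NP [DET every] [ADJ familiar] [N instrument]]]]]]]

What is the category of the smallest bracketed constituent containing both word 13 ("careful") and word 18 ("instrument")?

NP

The smallest bracket enclosing both words is [NP no careful musician across every familiar instrument], so the label is NP.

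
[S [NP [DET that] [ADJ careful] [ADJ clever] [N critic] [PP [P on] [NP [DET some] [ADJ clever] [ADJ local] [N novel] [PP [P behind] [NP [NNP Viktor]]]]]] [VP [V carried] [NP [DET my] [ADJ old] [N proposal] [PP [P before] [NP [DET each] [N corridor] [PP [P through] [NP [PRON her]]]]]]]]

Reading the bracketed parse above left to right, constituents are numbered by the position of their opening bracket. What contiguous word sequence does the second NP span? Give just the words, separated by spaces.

some clever local novel behind Viktor

In left-to-right order the NP constituents are "that careful clever critic on some clever local novel behind Viktor"; "some clever local novel behind Viktor"; "Viktor"; "my old proposal before each corridor through her"; "each corridor through her"; "her". Number 2 is "some clever local novel behind Viktor".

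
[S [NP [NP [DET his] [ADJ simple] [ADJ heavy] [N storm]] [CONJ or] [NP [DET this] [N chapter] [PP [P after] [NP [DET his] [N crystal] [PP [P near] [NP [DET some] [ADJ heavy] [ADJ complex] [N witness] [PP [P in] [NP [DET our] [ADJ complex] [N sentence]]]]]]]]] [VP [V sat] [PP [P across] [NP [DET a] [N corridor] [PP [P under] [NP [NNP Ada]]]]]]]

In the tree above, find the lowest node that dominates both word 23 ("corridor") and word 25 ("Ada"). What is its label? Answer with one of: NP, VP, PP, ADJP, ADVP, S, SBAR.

NP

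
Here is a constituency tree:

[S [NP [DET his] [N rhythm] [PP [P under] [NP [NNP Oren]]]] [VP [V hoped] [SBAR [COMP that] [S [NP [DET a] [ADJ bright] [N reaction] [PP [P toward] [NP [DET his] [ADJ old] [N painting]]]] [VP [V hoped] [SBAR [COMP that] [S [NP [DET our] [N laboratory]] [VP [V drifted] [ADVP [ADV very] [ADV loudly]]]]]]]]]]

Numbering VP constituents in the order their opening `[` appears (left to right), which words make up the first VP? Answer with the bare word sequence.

Opening `[VP` markers occur at word positions 5, 14, 18; the first of these opens the constituent [VP hoped that a bright reaction toward his old painting hoped that our laboratory drifted very loudly].

hoped that a bright reaction toward his old painting hoped that our laboratory drifted very loudly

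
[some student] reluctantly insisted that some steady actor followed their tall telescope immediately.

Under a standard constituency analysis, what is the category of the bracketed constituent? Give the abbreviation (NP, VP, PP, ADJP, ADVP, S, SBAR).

The bracketed span "some student" is headed by "student", making it a noun phrase (NP).

NP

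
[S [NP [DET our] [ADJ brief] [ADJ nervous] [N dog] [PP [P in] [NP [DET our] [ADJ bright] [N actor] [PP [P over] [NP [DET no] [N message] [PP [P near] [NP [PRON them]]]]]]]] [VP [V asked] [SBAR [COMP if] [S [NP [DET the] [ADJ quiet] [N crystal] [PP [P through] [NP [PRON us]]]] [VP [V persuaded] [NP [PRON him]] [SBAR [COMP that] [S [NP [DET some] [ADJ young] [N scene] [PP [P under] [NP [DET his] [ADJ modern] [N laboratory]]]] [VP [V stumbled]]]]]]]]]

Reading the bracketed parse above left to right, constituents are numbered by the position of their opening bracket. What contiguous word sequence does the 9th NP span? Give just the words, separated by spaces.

In left-to-right order the NP constituents are "our brief nervous dog in our bright actor over no message near them"; "our bright actor over no message near them"; "no message near them"; "them"; "the quiet crystal through us"; "us"; "him"; "some young scene under his modern laboratory"; "his modern laboratory". Number 9 is "his modern laboratory".

his modern laboratory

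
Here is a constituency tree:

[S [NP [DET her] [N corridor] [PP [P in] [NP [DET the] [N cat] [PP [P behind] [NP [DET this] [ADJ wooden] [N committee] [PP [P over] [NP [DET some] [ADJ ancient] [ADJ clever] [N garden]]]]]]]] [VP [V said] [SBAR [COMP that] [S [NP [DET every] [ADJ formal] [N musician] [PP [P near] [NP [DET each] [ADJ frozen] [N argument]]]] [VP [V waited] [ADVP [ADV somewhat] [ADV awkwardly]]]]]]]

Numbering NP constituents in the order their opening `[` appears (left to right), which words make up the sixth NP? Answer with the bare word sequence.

each frozen argument

The NP opening brackets appear, in order, over: "her corridor in the cat behind this wooden committee over some ancient clever garden"; "the cat behind this wooden committee over some ancient clever garden"; "this wooden committee over some ancient clever garden"; "some ancient clever garden"; "every formal musician near each frozen argument"; "each frozen argument". The sixth one spans "each frozen argument".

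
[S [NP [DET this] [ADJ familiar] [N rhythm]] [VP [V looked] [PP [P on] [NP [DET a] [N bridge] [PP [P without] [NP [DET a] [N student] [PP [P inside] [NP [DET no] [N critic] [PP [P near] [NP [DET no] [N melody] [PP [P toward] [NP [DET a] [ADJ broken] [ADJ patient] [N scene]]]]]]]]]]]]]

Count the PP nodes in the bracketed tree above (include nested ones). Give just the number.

5

The PP constituents are: [PP on a bridge without a student inside no critic near no melody toward a broken patient scene]; [PP without a student inside no critic near no melody toward a broken patient scene]; [PP inside no critic near no melody toward a broken patient scene]; [PP near no melody toward a broken patient scene]; [PP toward a broken patient scene]. Total: 5.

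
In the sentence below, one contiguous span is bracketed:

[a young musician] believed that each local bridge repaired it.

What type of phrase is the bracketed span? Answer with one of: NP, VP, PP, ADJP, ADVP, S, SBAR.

The bracketed span "a young musician" is headed by "musician", making it a noun phrase (NP).

NP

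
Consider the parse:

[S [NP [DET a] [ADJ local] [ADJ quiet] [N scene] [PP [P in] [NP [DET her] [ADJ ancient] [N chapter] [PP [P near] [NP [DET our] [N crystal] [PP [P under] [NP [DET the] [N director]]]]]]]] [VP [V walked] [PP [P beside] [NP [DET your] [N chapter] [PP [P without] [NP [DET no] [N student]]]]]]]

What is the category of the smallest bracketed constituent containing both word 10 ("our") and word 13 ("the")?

NP

Word 10 lies under S → NP → PP → NP → PP → NP → DET; word 13 lies under S → NP → PP → NP → PP → NP → PP → NP → DET. The lowest shared node is the NP.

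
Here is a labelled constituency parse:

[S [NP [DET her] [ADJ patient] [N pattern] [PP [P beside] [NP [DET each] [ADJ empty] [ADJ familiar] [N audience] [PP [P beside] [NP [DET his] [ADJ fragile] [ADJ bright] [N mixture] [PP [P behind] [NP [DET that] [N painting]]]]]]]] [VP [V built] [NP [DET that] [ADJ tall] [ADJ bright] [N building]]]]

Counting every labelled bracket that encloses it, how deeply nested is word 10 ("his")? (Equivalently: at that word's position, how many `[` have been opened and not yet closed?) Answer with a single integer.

7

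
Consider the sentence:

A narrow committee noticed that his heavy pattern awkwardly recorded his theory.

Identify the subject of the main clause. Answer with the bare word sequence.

In the main clause the verb is "noticed"; the NP preceding it, "a narrow committee", is the subject.

a narrow committee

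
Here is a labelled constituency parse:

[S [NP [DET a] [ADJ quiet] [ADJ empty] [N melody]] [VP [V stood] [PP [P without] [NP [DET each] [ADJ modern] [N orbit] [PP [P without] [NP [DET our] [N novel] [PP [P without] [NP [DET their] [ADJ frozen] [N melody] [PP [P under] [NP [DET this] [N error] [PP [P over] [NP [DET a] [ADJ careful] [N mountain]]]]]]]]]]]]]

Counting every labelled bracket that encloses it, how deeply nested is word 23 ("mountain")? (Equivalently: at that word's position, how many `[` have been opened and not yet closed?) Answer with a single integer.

Path from the root down to the word: S → VP → PP → NP → PP → NP → PP → NP → PP → NP → PP → NP → N. That is 13 enclosing brackets.

13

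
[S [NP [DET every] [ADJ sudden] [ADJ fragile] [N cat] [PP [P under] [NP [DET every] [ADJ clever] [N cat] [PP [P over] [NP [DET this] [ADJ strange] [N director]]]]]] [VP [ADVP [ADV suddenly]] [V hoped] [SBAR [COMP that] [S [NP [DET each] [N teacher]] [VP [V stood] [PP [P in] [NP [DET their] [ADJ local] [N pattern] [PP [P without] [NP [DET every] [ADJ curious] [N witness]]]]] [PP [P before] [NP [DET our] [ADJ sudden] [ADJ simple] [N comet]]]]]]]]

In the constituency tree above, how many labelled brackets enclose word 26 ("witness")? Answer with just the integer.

10

Path from the root down to the word: S → VP → SBAR → S → VP → PP → NP → PP → NP → N. That is 10 enclosing brackets.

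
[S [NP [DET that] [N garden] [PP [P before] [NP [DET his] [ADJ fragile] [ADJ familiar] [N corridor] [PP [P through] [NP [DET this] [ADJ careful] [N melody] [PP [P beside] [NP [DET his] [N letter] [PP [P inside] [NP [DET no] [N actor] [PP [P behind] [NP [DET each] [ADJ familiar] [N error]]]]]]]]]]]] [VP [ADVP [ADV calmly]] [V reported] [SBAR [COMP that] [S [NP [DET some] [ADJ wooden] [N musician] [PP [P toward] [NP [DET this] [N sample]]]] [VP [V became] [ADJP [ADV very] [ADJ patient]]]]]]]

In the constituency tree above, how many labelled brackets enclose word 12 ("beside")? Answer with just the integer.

The word sits inside P, which is inside PP, inside NP, inside PP, inside NP, inside PP, inside NP, inside S — 8 brackets in all.

8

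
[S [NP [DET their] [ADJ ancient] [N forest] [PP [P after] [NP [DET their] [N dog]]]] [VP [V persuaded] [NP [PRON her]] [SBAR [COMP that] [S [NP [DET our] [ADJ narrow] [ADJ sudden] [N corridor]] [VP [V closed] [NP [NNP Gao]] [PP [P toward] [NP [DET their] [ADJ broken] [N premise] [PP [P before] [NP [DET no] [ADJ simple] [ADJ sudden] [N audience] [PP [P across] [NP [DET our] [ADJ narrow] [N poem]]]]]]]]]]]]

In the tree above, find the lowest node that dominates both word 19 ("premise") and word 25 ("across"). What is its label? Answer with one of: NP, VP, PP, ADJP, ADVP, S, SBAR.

The smallest bracket enclosing both words is [NP their broken premise before no simple sudden audience across our narrow poem], so the label is NP.

NP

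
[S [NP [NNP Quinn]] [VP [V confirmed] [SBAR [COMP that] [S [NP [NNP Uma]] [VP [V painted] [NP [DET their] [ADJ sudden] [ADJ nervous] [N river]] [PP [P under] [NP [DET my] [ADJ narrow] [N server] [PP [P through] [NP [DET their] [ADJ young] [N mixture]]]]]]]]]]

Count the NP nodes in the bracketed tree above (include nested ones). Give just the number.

5

The NP constituents are: [NP Quinn]; [NP Uma]; [NP their sudden nervous river]; [NP my narrow server through their young mixture]; [NP their young mixture]. Total: 5.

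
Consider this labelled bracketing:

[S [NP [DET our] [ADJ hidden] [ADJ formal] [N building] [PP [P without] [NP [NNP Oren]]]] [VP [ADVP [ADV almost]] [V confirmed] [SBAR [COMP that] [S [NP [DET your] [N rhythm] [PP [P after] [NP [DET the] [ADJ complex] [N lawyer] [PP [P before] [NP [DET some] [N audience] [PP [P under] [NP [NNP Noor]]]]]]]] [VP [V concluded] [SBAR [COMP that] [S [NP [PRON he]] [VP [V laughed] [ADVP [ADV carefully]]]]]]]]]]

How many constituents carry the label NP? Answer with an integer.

The NP constituents are: [NP our hidden formal building without Oren]; [NP Oren]; [NP your rhythm after the complex lawyer before some audience under Noor]; [NP the complex lawyer before some audience under Noor]; [NP some audience under Noor]; [NP Noor] …. Total: 7.

7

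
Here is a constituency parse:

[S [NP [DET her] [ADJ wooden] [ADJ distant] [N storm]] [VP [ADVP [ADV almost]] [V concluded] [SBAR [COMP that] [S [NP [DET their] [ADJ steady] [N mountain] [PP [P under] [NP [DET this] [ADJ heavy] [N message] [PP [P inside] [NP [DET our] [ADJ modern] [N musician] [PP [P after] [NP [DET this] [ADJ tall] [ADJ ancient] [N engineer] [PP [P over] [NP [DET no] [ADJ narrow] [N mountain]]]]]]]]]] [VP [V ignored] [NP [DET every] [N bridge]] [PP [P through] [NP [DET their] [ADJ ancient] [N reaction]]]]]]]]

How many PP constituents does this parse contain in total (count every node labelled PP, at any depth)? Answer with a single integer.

Listing each PP by its span: [PP under this heavy message inside our modern musician after this tall ancient engineer over no narrow mountain]; [PP inside our modern musician after this tall ancient engineer over no narrow mountain]; [PP after this tall ancient engineer over no narrow mountain]; [PP over no narrow mountain]; [PP through their ancient reaction] — that makes 5.

5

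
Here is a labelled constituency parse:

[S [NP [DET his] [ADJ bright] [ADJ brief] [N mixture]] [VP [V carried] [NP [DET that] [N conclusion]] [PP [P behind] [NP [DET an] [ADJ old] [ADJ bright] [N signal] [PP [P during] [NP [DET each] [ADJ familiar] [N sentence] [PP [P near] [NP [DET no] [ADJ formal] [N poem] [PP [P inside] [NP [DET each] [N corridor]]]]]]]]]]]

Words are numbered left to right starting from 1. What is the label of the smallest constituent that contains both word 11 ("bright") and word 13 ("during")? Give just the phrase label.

NP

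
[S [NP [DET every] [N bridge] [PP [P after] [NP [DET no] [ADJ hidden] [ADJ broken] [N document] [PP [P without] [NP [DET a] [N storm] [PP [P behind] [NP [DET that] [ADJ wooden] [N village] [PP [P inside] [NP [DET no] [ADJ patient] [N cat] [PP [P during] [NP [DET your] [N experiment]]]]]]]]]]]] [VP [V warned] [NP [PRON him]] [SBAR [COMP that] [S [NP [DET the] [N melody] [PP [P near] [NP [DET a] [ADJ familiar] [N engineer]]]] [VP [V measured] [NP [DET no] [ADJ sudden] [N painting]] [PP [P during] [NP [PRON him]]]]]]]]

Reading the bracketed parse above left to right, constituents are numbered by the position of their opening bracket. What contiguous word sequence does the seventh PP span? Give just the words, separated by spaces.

The PP opening brackets appear, in order, over: "after no hidden broken document without a storm behind that wooden village inside no patient cat during your experiment"; "without a storm behind that wooden village inside no patient cat during your experiment"; "behind that wooden village inside no patient cat during your experiment"; "inside no patient cat during your experiment"; "during your experiment"; "near a familiar engineer"; "during him". The seventh one spans "during him".

during him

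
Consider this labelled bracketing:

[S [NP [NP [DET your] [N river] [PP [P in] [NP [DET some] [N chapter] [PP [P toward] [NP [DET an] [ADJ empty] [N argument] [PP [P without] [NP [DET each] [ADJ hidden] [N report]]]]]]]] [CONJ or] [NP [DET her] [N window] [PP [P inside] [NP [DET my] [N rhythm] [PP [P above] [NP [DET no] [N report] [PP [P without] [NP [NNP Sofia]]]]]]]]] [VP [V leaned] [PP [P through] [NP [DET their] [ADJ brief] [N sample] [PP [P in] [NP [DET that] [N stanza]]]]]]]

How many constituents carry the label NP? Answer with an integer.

11

Scanning left to right, an opening `[NP` appears at word positions 1, 1, 4, 7, 11, 15, 18, 21, 24, 27, 31 — 11 in total.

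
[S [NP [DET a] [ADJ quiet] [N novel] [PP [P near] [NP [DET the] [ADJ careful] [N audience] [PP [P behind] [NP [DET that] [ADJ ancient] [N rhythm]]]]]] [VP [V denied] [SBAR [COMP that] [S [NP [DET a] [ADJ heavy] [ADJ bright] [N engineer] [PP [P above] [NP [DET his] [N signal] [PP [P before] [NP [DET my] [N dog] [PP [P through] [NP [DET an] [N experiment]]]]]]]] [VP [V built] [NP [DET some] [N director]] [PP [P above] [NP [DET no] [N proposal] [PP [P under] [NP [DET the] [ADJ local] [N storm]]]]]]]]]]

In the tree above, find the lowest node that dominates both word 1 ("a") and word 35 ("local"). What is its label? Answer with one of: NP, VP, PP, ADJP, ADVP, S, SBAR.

The smallest bracket enclosing both words is [S a quiet novel near the careful audience behind that ancient rhythm denied that a heavy bright engineer above his signal before my dog through an experiment built some director above no proposal under the local storm], so the label is S.

S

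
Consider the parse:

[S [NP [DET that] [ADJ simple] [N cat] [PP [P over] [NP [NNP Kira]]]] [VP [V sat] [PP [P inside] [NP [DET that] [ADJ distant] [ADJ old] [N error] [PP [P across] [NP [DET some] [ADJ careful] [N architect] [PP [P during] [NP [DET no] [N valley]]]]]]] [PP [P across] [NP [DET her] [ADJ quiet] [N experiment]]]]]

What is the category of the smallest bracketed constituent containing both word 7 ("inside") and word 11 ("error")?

PP

The smallest bracket enclosing both words is [PP inside that distant old error across some careful architect during no valley], so the label is PP.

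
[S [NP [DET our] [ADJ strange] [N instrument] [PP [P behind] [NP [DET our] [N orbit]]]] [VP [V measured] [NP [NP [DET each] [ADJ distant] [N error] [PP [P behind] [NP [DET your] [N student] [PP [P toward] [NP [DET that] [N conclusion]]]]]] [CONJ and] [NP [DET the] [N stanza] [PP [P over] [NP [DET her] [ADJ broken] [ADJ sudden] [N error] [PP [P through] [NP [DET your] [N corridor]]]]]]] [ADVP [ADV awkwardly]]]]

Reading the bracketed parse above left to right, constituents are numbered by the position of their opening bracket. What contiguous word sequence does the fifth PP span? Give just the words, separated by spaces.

through your corridor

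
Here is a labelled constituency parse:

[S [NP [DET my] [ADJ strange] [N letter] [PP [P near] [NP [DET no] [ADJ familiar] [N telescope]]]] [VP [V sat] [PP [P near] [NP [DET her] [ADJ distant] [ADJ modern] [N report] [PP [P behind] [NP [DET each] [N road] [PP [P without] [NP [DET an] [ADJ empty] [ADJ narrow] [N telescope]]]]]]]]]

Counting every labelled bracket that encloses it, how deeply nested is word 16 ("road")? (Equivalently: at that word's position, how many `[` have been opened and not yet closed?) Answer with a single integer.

Counting open brackets not yet closed at "road": [S [VP [PP [NP [PP [NP [N = 7.

7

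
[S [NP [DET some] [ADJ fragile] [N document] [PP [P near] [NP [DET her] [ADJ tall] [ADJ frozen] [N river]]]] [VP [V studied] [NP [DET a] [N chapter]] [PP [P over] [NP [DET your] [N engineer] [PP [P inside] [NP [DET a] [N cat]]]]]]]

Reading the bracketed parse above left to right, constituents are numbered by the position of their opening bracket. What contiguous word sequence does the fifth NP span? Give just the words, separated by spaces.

In left-to-right order the NP constituents are "some fragile document near her tall frozen river"; "her tall frozen river"; "a chapter"; "your engineer inside a cat"; "a cat". Number 5 is "a cat".

a cat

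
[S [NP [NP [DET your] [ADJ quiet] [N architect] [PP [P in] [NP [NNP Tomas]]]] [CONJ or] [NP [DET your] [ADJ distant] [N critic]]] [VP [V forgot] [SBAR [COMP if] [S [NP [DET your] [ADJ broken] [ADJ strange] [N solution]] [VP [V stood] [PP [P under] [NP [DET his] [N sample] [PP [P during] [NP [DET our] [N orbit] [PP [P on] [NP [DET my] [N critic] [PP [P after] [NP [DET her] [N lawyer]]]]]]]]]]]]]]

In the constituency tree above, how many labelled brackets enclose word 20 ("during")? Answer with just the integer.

Counting open brackets not yet closed at "during": [S [VP [SBAR [S [VP [PP [NP [PP [P = 9.

9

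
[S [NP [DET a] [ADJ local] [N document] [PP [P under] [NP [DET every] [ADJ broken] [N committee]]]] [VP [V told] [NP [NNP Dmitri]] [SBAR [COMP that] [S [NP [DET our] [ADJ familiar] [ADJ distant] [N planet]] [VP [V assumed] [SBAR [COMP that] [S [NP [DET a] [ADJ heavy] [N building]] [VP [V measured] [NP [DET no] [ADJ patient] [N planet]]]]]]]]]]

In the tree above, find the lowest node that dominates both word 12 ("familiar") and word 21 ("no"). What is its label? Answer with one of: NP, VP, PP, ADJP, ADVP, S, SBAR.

Both words fall inside [S our familiar distant planet assumed that a heavy building measured no patient planet] (words 11–23), and no smaller constituent contains them both. Label: S.

S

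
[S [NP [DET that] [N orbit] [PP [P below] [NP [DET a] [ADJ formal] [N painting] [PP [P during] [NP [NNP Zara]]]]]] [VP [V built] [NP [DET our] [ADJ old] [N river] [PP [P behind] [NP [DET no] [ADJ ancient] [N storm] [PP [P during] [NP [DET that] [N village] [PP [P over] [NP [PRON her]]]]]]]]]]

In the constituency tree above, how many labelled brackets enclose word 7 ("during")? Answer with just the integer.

6

Path from the root down to the word: S → NP → PP → NP → PP → P. That is 6 enclosing brackets.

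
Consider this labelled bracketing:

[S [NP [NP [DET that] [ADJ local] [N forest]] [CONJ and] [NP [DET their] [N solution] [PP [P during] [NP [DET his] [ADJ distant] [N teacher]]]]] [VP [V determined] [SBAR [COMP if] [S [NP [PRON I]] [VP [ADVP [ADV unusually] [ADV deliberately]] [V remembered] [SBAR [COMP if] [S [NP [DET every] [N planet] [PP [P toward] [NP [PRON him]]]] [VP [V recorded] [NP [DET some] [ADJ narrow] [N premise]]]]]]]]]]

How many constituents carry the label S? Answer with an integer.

Listing each S by its span: [S that local forest and their solution during his distant teacher determined if I unusually deliberately remembered if every planet toward him recorded some narrow premise]; [S I unusually deliberately remembered if every planet toward him recorded some narrow premise]; [S every planet toward him recorded some narrow premise] — that makes 3.

3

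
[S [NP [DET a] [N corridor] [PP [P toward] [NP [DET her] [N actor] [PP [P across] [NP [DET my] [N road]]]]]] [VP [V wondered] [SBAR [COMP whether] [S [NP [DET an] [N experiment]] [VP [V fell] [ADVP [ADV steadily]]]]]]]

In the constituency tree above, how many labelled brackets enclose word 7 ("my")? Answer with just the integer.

7

Counting open brackets not yet closed at "my": [S [NP [PP [NP [PP [NP [DET = 7.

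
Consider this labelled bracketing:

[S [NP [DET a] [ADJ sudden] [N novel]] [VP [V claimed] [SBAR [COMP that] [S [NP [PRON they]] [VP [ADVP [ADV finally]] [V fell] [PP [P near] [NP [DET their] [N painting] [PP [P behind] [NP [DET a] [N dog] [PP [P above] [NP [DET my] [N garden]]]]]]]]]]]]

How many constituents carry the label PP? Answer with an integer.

Listing each PP by its span: [PP near their painting behind a dog above my garden]; [PP behind a dog above my garden]; [PP above my garden] — that makes 3.

3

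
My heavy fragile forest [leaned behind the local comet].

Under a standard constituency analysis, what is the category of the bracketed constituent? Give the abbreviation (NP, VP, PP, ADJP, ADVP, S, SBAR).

"leaned" is the head of the bracketed span, so the span is a verb phrase: VP.

VP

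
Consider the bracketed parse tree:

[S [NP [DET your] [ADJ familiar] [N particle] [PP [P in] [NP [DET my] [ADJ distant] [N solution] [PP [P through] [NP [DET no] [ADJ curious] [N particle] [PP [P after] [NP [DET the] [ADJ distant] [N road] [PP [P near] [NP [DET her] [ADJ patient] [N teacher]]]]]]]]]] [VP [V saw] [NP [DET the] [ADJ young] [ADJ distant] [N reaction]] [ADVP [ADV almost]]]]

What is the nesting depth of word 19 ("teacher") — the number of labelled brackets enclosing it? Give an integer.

11

The word sits inside N, which is inside NP, inside PP, inside NP, inside PP, inside NP, inside PP, inside NP, inside PP, inside NP, inside S — 11 brackets in all.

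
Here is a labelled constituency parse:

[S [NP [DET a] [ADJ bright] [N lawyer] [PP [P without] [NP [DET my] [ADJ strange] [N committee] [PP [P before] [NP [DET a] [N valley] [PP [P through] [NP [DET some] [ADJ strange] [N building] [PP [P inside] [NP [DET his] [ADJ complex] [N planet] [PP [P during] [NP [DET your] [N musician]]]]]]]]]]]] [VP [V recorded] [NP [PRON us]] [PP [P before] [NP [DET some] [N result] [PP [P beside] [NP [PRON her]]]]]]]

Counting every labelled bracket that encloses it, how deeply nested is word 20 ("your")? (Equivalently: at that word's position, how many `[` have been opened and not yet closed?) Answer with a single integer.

13

The word sits inside DET, which is inside NP, inside PP, inside NP, inside PP, inside NP, inside PP, inside NP, inside PP, inside NP, inside PP, inside NP, inside S — 13 brackets in all.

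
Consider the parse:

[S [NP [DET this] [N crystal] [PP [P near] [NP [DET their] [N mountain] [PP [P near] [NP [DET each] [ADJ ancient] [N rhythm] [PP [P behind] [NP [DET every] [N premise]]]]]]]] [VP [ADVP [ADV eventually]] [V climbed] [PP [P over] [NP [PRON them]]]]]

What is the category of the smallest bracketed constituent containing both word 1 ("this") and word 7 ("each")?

NP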